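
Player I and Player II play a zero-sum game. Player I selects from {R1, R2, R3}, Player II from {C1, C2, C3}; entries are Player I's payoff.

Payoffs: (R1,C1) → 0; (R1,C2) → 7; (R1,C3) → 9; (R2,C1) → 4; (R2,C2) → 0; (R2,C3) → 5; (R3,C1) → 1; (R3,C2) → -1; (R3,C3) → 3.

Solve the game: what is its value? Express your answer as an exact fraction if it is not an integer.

28/11

Row minima: R1 → 0, R2 → 0, R3 → -1; maximin = 0.
Column maxima: C1 → 4, C2 → 7, C3 → 9; minimax = 4.
0 ≠ 4, so there is no saddle point; optimal play is mixed.
R3 is strictly dominated by R2, so Player I never plays it.
C3 is strictly dominated by C1 (it gives Player I strictly more in every row), so Player II never plays it.
On the remaining 2×2 (R1, R2 vs C1, C2):
Let Player I play R1 with probability p. Expected payoff against C1: 0p + 4(1−p) = −4p + 4; against C2: 7p + 0(1−p) = 7p.
Setting these equal: −4p + 4 = 7p ⇒ −11p = -4 ⇒ p = 4/11, and the value is (-4)·(4/11) + 4 = 28/11.
For Player II: with q = P(C1), equating R1's and R2's payoffs gives −7q + 7 = 4q ⇒ q = 7/11.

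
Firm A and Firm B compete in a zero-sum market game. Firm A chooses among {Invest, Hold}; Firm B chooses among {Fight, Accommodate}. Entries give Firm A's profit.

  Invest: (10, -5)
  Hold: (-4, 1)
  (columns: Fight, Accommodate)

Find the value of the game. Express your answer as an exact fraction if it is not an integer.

-1/2

Row minima: Invest → -5, Hold → -4; maximin = -4.
Column maxima: Fight → 10, Accommodate → 1; minimax = 1.
-4 ≠ 1, so there is no saddle point; optimal play is mixed.
Let Firm A play Invest with probability p. Expected payoff against Fight: 10p + (-4)(1−p) = 14p − 4; against Accommodate: (-5)p + 1(1−p) = −6p + 1.
Setting these equal: 14p − 4 = −6p + 1 ⇒ 20p = 5 ⇒ p = 1/4, and the value is (14)·(1/4) − 4 = -1/2.
For Firm B: with q = P(Fight), equating Invest's and Hold's payoffs gives 15q − 5 = −5q + 1 ⇒ q = 3/10.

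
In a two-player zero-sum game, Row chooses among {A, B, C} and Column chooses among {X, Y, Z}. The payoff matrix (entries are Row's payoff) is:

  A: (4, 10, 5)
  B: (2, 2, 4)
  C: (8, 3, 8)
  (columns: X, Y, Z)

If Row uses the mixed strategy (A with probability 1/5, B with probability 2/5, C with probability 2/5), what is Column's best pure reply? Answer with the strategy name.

Y

If Column plays X, Row's expected payoff is (1/5)·4 + (2/5)·2 + (2/5)·8 = 24/5.
If Column plays Y, Row's expected payoff is (1/5)·10 + (2/5)·2 + (2/5)·3 = 4.
If Column plays Z, Row's expected payoff is (1/5)·5 + (2/5)·4 + (2/5)·8 = 29/5.
Column minimizes Row's payoff; the smallest is 4, so the best response is Y.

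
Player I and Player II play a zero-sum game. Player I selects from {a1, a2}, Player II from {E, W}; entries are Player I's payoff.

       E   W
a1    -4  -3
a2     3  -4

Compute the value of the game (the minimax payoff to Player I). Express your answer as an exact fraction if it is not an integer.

Row minima: a1 → -4, a2 → -4; maximin = -4.
Column maxima: E → 3, W → -3; minimax = -3.
-4 ≠ -3, so there is no saddle point; optimal play is mixed.
Let Player I play a1 with probability p. Expected payoff against E: (-4)p + 3(1−p) = −7p + 3; against W: (-3)p + (-4)(1−p) = p − 4.
Setting these equal: −7p + 3 = p − 4 ⇒ −8p = -7 ⇒ p = 7/8, and the value is (-7)·(7/8) + 3 = -25/8.
For Player II: with q = P(E), equating a1's and a2's payoffs gives −q − 3 = 7q − 4 ⇒ q = 1/8.

-25/8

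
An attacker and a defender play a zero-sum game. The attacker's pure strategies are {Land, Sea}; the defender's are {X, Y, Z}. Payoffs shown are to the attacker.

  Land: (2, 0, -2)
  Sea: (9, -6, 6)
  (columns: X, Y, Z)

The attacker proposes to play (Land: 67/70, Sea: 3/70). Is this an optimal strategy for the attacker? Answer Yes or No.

Against X this mix gives (67/70)·2 + (3/70)·9 = 23/10.
Against Y this mix gives (67/70)·0 + (3/70)·(-6) = -9/35.
Against Z this mix gives (67/70)·(-2) + (3/70)·6 = -58/35.
The defender will play Z, holding the attacker to -58/35. Shifting weight toward the row that does better against Z would raise this floor (the equalizing mix achieves -6/7 against both Z and Y), so the proposed strategy is not optimal.

No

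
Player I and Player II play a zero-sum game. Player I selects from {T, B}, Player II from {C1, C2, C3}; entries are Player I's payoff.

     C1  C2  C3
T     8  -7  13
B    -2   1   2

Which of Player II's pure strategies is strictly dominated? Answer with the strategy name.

C3

C1 holds Player I's payoff strictly below C3 in every row: 8 < 13, -2 < 2.
So C3 is strictly dominated for Player II.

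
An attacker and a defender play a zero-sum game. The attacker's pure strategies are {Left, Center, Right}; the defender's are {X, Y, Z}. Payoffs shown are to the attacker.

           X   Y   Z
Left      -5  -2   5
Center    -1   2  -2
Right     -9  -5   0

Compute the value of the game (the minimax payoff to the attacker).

Row minima: Left → -5, Center → -2, Right → -9; maximin = -2.
Column maxima: X → -1, Y → 2, Z → 5; minimax = -1.
-2 ≠ -1, so there is no saddle point; optimal play is mixed.
Right is strictly dominated by Left, so the attacker never plays it.
Y is strictly dominated by X (it gives the attacker strictly more in every row), so the defender never plays it.
On the remaining 2×2 (Left, Center vs X, Z):
Let the attacker play Left with probability p. Expected payoff against X: (-5)p + (-1)(1−p) = −4p − 1; against Z: 5p + (-2)(1−p) = 7p − 2.
Setting these equal: −4p − 1 = 7p − 2 ⇒ −11p = -1 ⇒ p = 1/11, and the value is (-4)·(1/11) − 1 = -15/11.
For the defender: with q = P(X), equating Left's and Center's payoffs gives −10q + 5 = q − 2 ⇒ q = 7/11.

-15/11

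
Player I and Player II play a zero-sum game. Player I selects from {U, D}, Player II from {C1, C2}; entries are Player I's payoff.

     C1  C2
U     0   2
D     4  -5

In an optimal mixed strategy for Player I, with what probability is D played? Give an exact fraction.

Row minima: U → 0, D → -5; maximin = 0.
Column maxima: C1 → 4, C2 → 2; minimax = 2.
0 ≠ 2, so there is no saddle point; optimal play is mixed.
Let Player I play U with probability p. Expected payoff against C1: 0p + 4(1−p) = −4p + 4; against C2: 2p + (-5)(1−p) = 7p − 5.
Setting these equal: −4p + 4 = 7p − 5 ⇒ −11p = -9 ⇒ p = 9/11, and the value is (-4)·(9/11) + 4 = 8/11.
For Player II: with q = P(C1), equating U's and D's payoffs gives −2q + 2 = 9q − 5 ⇒ q = 7/11.

2/11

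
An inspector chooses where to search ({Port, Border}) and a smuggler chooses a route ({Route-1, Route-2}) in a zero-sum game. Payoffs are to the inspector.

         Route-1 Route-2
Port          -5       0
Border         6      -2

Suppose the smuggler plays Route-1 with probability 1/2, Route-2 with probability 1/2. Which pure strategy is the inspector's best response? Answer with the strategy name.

Border

Expected payoff of Port: (1/2)·(-5) + (1/2)·0 = -5/2.
Expected payoff of Border: (1/2)·6 + (1/2)·(-2) = 2.
The largest is 2, so the inspector's best response is Border.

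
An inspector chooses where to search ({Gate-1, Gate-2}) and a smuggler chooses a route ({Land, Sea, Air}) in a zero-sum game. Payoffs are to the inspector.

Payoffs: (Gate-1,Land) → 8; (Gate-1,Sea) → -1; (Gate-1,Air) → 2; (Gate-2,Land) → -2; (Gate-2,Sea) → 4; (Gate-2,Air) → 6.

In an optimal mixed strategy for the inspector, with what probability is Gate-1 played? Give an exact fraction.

Row minima: Gate-1 → -1, Gate-2 → -2; maximin = -1.
Column maxima: Land → 8, Sea → 4, Air → 6; minimax = 4.
-1 ≠ 4, so there is no saddle point; optimal play is mixed.
Air is strictly dominated by Sea (it gives the inspector strictly more in every row), so the smuggler never plays it.
On the remaining 2×2 (Gate-1, Gate-2 vs Land, Sea):
Let the inspector play Gate-1 with probability p. Expected payoff against Land: 8p + (-2)(1−p) = 10p − 2; against Sea: (-1)p + 4(1−p) = −5p + 4.
Setting these equal: 10p − 2 = −5p + 4 ⇒ 15p = 6 ⇒ p = 2/5, and the value is (10)·(2/5) − 2 = 2.
For the smuggler: with q = P(Land), equating Gate-1's and Gate-2's payoffs gives 9q − 1 = −6q + 4 ⇒ q = 1/3.

2/5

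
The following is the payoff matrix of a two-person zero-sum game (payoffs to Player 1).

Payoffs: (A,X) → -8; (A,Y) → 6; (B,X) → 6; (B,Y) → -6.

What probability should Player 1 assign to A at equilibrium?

6/13

Row minima: A → -8, B → -6; maximin = -6.
Column maxima: X → 6, Y → 6; minimax = 6.
-6 ≠ 6, so there is no saddle point; optimal play is mixed.
Let Player 1 play A with probability p. Expected payoff against X: (-8)p + 6(1−p) = −14p + 6; against Y: 6p + (-6)(1−p) = 12p − 6.
Setting these equal: −14p + 6 = 12p − 6 ⇒ −26p = -12 ⇒ p = 6/13, and the value is (-14)·(6/13) + 6 = -6/13.
For Player 2: with q = P(X), equating A's and B's payoffs gives −14q + 6 = 12q − 6 ⇒ q = 6/13.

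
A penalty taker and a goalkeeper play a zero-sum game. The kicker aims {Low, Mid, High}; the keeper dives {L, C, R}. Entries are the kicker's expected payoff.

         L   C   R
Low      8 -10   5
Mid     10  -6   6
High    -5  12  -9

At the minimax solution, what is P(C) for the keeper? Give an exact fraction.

Row minima: Low → -10, Mid → -6, High → -9; maximin = -6.
Column maxima: L → 10, C → 12, R → 6; minimax = 6.
-6 ≠ 6, so there is no saddle point; optimal play is mixed.
Low is strictly dominated by Mid, so the kicker never plays it.
L is strictly dominated by R (it gives the kicker strictly more in every row), so the keeper never plays it.
On the remaining 2×2 (Mid, High vs C, R):
Let the kicker play Mid with probability p. Expected payoff against C: (-6)p + 12(1−p) = −18p + 12; against R: 6p + (-9)(1−p) = 15p − 9.
Setting these equal: −18p + 12 = 15p − 9 ⇒ −33p = -21 ⇒ p = 7/11, and the value is (-18)·(7/11) + 12 = 6/11.
For the keeper: with q = P(C), equating Mid's and High's payoffs gives −12q + 6 = 21q − 9 ⇒ q = 5/11.

5/11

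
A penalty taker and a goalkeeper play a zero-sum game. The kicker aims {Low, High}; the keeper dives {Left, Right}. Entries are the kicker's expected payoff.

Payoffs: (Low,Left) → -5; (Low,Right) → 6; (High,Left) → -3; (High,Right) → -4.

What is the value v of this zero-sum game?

Row minima: Low → -5, High → -4; maximin = -4.
Column maxima: Left → -3, Right → 6; minimax = -3.
-4 ≠ -3, so there is no saddle point; optimal play is mixed.
Let the kicker play Low with probability p. Expected payoff against Left: (-5)p + (-3)(1−p) = −2p − 3; against Right: 6p + (-4)(1−p) = 10p − 4.
Setting these equal: −2p − 3 = 10p − 4 ⇒ −12p = -1 ⇒ p = 1/12, and the value is (-2)·(1/12) − 3 = -19/6.
For the keeper: with q = P(Left), equating Low's and High's payoffs gives −11q + 6 = q − 4 ⇒ q = 5/6.

-19/6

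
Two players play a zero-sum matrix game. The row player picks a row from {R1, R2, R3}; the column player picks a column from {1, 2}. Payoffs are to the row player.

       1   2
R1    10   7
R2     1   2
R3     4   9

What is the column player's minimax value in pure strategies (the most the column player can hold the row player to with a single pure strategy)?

9

Column maxima: 1 → 10, 2 → 9.
The smallest of these is 9.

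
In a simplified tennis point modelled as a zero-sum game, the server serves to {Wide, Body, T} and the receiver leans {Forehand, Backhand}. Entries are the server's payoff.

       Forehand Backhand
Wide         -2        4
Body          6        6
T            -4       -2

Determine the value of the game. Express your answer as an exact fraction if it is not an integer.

6

Row minima: Wide → -2, Body → 6, T → -4; maximin = 6.
Column maxima: Forehand → 6, Backhand → 6; minimax = 6.
Since maximin = minimax = 6, there is a saddle point and the value is 6.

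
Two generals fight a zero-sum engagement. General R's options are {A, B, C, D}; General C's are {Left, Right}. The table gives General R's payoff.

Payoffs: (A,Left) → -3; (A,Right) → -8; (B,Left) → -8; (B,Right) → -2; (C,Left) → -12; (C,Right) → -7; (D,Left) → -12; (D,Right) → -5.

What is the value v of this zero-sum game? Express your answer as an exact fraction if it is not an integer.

Row minima: A → -8, B → -8, C → -12, D → -12; maximin = -8.
Column maxima: Left → -3, Right → -2; minimax = -3.
-8 ≠ -3, so there is no saddle point; optimal play is mixed.
C is strictly dominated by B, so General R never plays it.
D is strictly dominated by B, so General R never plays it.
On the remaining 2×2 (A, B vs Left, Right):
Let General R play A with probability p. Expected payoff against Left: (-3)p + (-8)(1−p) = 5p − 8; against Right: (-8)p + (-2)(1−p) = −6p − 2.
Setting these equal: 5p − 8 = −6p − 2 ⇒ 11p = 6 ⇒ p = 6/11, and the value is (5)·(6/11) − 8 = -58/11.
For General C: with q = P(Left), equating A's and B's payoffs gives 5q − 8 = −6q − 2 ⇒ q = 6/11.

-58/11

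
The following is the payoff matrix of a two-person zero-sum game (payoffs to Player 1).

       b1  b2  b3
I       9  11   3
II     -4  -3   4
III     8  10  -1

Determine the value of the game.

Row minima: I → 3, II → -4, III → -1; maximin = 3.
Column maxima: b1 → 9, b2 → 11, b3 → 4; minimax = 4.
3 ≠ 4, so there is no saddle point; optimal play is mixed.
III is strictly dominated by I, so Player 1 never plays it.
b2 is strictly dominated by b1 (it gives Player 1 strictly more in every row), so Player 2 never plays it.
On the remaining 2×2 (I, II vs b1, b3):
Let Player 1 play I with probability p. Expected payoff against b1: 9p + (-4)(1−p) = 13p − 4; against b3: 3p + 4(1−p) = −p + 4.
Setting these equal: 13p − 4 = −p + 4 ⇒ 14p = 8 ⇒ p = 4/7, and the value is (13)·(4/7) − 4 = 24/7.
For Player 2: with q = P(b1), equating I's and II's payoffs gives 6q + 3 = −8q + 4 ⇒ q = 1/14.

24/7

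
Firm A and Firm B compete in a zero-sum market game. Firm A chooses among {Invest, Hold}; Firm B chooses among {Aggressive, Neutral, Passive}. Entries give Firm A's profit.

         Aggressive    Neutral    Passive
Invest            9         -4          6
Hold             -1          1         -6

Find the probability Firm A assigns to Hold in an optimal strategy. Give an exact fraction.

10/17

Row minima: Invest → -4, Hold → -6; maximin = -4.
Column maxima: Aggressive → 9, Neutral → 1, Passive → 6; minimax = 1.
-4 ≠ 1, so there is no saddle point; optimal play is mixed.
Aggressive is strictly dominated by Passive (it gives Firm A strictly more in every row), so Firm B never plays it.
On the remaining 2×2 (Invest, Hold vs Neutral, Passive):
Let Firm A play Invest with probability p. Expected payoff against Neutral: (-4)p + 1(1−p) = −5p + 1; against Passive: 6p + (-6)(1−p) = 12p − 6.
Setting these equal: −5p + 1 = 12p − 6 ⇒ −17p = -7 ⇒ p = 7/17, and the value is (-5)·(7/17) + 1 = -18/17.
For Firm B: with q = P(Neutral), equating Invest's and Hold's payoffs gives −10q + 6 = 7q − 6 ⇒ q = 12/17.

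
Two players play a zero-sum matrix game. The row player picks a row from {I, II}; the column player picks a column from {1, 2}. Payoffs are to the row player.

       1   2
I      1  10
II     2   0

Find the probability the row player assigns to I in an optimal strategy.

2/11

Row minima: I → 1, II → 0; maximin = 1.
Column maxima: 1 → 2, 2 → 10; minimax = 2.
1 ≠ 2, so there is no saddle point; optimal play is mixed.
Let the row player play I with probability p. Expected payoff against 1: 1p + 2(1−p) = −p + 2; against 2: 10p + 0(1−p) = 10p.
Setting these equal: −p + 2 = 10p ⇒ −11p = -2 ⇒ p = 2/11, and the value is (-1)·(2/11) + 2 = 20/11.
For the column player: with q = P(1), equating I's and II's payoffs gives −9q + 10 = 2q ⇒ q = 10/11.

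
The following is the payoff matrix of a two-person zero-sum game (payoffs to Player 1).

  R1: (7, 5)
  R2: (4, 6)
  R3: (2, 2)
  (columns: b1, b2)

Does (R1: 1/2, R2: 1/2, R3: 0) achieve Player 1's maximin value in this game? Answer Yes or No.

Against b1 this mix gives (1/2)·7 + (1/2)·4 = 11/2.
Against b2 this mix gives (1/2)·5 + (1/2)·6 = 11/2.
All of Player 2's active replies (b1, b2) yield 11/2, and no column does worse for Player 1. The mix makes Player 2 indifferent and guarantees 11/2, so it is optimal.

Yes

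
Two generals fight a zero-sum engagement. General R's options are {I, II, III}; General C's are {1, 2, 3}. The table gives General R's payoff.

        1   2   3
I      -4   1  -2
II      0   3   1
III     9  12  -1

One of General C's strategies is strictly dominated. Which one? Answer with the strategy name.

2

1 holds General R's payoff strictly below 2 in every row: -4 < 1, 0 < 3, 9 < 12.
So 2 is strictly dominated for General C.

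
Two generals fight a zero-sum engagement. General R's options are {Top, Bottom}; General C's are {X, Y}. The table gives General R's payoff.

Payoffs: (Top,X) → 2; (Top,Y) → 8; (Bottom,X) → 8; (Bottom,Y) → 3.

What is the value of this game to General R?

Row minima: Top → 2, Bottom → 3; maximin = 3.
Column maxima: X → 8, Y → 8; minimax = 8.
3 ≠ 8, so there is no saddle point; optimal play is mixed.
Let General R play Top with probability p. Expected payoff against X: 2p + 8(1−p) = −6p + 8; against Y: 8p + 3(1−p) = 5p + 3.
Setting these equal: −6p + 8 = 5p + 3 ⇒ −11p = -5 ⇒ p = 5/11, and the value is (-6)·(5/11) + 8 = 58/11.
For General C: with q = P(X), equating Top's and Bottom's payoffs gives −6q + 8 = 5q + 3 ⇒ q = 5/11.

58/11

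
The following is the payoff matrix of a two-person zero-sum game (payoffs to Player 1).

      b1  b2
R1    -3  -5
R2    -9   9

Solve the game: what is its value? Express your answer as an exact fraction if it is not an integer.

-18/5

Row minima: R1 → -5, R2 → -9; maximin = -5.
Column maxima: b1 → -3, b2 → 9; minimax = -3.
-5 ≠ -3, so there is no saddle point; optimal play is mixed.
Let Player 1 play R1 with probability p. Expected payoff against b1: (-3)p + (-9)(1−p) = 6p − 9; against b2: (-5)p + 9(1−p) = −14p + 9.
Setting these equal: 6p − 9 = −14p + 9 ⇒ 20p = 18 ⇒ p = 9/10, and the value is (6)·(9/10) − 9 = -18/5.
For Player 2: with q = P(b1), equating R1's and R2's payoffs gives 2q − 5 = −18q + 9 ⇒ q = 7/10.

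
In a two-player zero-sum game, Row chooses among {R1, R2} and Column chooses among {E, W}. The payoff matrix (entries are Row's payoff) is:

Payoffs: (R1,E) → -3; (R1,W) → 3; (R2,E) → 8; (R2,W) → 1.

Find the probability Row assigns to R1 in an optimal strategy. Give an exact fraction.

7/13

Row minima: R1 → -3, R2 → 1; maximin = 1.
Column maxima: E → 8, W → 3; minimax = 3.
1 ≠ 3, so there is no saddle point; optimal play is mixed.
Let Row play R1 with probability p. Expected payoff against E: (-3)p + 8(1−p) = −11p + 8; against W: 3p + 1(1−p) = 2p + 1.
Setting these equal: −11p + 8 = 2p + 1 ⇒ −13p = -7 ⇒ p = 7/13, and the value is (-11)·(7/13) + 8 = 27/13.
For Column: with q = P(E), equating R1's and R2's payoffs gives −6q + 3 = 7q + 1 ⇒ q = 2/13.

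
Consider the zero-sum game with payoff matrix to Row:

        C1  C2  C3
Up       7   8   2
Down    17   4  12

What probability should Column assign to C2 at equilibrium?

5/7

Row minima: Up → 2, Down → 4; maximin = 4.
Column maxima: C1 → 17, C2 → 8, C3 → 12; minimax = 8.
4 ≠ 8, so there is no saddle point; optimal play is mixed.
C1 is strictly dominated by C3 (it gives Row strictly more in every row), so Column never plays it.
On the remaining 2×2 (Up, Down vs C2, C3):
Let Row play Up with probability p. Expected payoff against C2: 8p + 4(1−p) = 4p + 4; against C3: 2p + 12(1−p) = −10p + 12.
Setting these equal: 4p + 4 = −10p + 12 ⇒ 14p = 8 ⇒ p = 4/7, and the value is (4)·(4/7) + 4 = 44/7.
For Column: with q = P(C2), equating Up's and Down's payoffs gives 6q + 2 = −8q + 12 ⇒ q = 5/7.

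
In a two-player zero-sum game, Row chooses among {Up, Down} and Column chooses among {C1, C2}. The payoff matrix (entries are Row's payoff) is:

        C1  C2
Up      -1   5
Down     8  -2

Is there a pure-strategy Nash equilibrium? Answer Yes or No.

Row minima: Up → -1, Down → -2; maximin = -1.
Column maxima: C1 → 8, C2 → 5; minimax = 5.
-1 ≠ 5, so no pure-strategy equilibrium exists.

No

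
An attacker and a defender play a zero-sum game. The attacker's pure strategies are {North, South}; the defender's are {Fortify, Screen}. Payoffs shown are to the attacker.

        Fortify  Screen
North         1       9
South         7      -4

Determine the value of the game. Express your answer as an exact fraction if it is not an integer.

Row minima: North → 1, South → -4; maximin = 1.
Column maxima: Fortify → 7, Screen → 9; minimax = 7.
1 ≠ 7, so there is no saddle point; optimal play is mixed.
Let the attacker play North with probability p. Expected payoff against Fortify: 1p + 7(1−p) = −6p + 7; against Screen: 9p + (-4)(1−p) = 13p − 4.
Setting these equal: −6p + 7 = 13p − 4 ⇒ −19p = -11 ⇒ p = 11/19, and the value is (-6)·(11/19) + 7 = 67/19.
For the defender: with q = P(Fortify), equating North's and South's payoffs gives −8q + 9 = 11q − 4 ⇒ q = 13/19.

67/19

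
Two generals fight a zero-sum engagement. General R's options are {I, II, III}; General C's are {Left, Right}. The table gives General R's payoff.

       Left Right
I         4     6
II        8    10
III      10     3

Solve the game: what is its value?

76/9

Row minima: I → 4, II → 8, III → 3; maximin = 8.
Column maxima: Left → 10, Right → 10; minimax = 10.
8 ≠ 10, so there is no saddle point; optimal play is mixed.
I is strictly dominated by II, so General R never plays it.
On the remaining 2×2 (II, III vs Left, Right):
Let General R play II with probability p. Expected payoff against Left: 8p + 10(1−p) = −2p + 10; against Right: 10p + 3(1−p) = 7p + 3.
Setting these equal: −2p + 10 = 7p + 3 ⇒ −9p = -7 ⇒ p = 7/9, and the value is (-2)·(7/9) + 10 = 76/9.
For General C: with q = P(Left), equating II's and III's payoffs gives −2q + 10 = 7q + 3 ⇒ q = 7/9.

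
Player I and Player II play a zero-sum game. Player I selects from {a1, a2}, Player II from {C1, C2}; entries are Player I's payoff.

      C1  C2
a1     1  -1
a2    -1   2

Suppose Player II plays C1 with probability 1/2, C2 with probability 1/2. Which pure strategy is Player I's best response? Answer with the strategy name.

Expected payoff of a1: (1/2)·1 + (1/2)·(-1) = 0.
Expected payoff of a2: (1/2)·(-1) + (1/2)·2 = 1/2.
The largest is 1/2, so Player I's best response is a2.

a2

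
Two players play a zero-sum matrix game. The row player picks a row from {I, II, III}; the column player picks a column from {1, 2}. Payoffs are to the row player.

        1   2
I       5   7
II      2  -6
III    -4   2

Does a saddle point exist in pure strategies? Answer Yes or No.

Yes

Row minima: I → 5, II → -6, III → -4; maximin = 5.
Column maxima: 1 → 5, 2 → 7; minimax = 5.
maximin = minimax = 5, so a saddle point exists.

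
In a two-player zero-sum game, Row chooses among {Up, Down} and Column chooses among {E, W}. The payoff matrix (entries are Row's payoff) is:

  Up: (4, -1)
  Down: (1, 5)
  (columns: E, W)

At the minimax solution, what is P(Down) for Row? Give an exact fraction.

Row minima: Up → -1, Down → 1; maximin = 1.
Column maxima: E → 4, W → 5; minimax = 4.
1 ≠ 4, so there is no saddle point; optimal play is mixed.
Let Row play Up with probability p. Expected payoff against E: 4p + 1(1−p) = 3p + 1; against W: (-1)p + 5(1−p) = −6p + 5.
Setting these equal: 3p + 1 = −6p + 5 ⇒ 9p = 4 ⇒ p = 4/9, and the value is (3)·(4/9) + 1 = 7/3.
For Column: with q = P(E), equating Up's and Down's payoffs gives 5q − 1 = −4q + 5 ⇒ q = 2/3.

5/9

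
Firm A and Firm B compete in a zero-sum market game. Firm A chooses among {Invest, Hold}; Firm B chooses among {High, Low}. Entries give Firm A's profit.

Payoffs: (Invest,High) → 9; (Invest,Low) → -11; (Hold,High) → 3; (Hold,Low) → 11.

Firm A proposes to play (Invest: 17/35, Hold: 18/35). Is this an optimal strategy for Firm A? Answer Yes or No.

No

Against High this mix gives (17/35)·9 + (18/35)·3 = 207/35.
Against Low this mix gives (17/35)·(-11) + (18/35)·11 = 11/35.
Firm B will play Low, holding Firm A to 11/35. Shifting weight toward the row that does better against Low would raise this floor (the equalizing mix achieves 33/7 against both Low and High), so the proposed strategy is not optimal.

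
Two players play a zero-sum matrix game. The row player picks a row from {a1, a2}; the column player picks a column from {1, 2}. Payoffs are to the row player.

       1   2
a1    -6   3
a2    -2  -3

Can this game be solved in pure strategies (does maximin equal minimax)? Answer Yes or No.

Row minima: a1 → -6, a2 → -3; maximin = -3.
Column maxima: 1 → -2, 2 → 3; minimax = -2.
-3 ≠ -2, so no pure-strategy equilibrium exists.

No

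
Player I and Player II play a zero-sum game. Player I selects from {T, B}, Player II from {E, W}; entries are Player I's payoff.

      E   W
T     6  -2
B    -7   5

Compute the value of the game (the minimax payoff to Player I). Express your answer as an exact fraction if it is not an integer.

Row minima: T → -2, B → -7; maximin = -2.
Column maxima: E → 6, W → 5; minimax = 5.
-2 ≠ 5, so there is no saddle point; optimal play is mixed.
Let Player I play T with probability p. Expected payoff against E: 6p + (-7)(1−p) = 13p − 7; against W: (-2)p + 5(1−p) = −7p + 5.
Setting these equal: 13p − 7 = −7p + 5 ⇒ 20p = 12 ⇒ p = 3/5, and the value is (13)·(3/5) − 7 = 4/5.
For Player II: with q = P(E), equating T's and B's payoffs gives 8q − 2 = −12q + 5 ⇒ q = 7/20.

4/5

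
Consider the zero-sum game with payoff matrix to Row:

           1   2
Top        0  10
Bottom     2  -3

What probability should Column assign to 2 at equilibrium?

2/15

Row minima: Top → 0, Bottom → -3; maximin = 0.
Column maxima: 1 → 2, 2 → 10; minimax = 2.
0 ≠ 2, so there is no saddle point; optimal play is mixed.
Let Row play Top with probability p. Expected payoff against 1: 0p + 2(1−p) = −2p + 2; against 2: 10p + (-3)(1−p) = 13p − 3.
Setting these equal: −2p + 2 = 13p − 3 ⇒ −15p = -5 ⇒ p = 1/3, and the value is (-2)·(1/3) + 2 = 4/3.
For Column: with q = P(1), equating Top's and Bottom's payoffs gives −10q + 10 = 5q − 3 ⇒ q = 13/15.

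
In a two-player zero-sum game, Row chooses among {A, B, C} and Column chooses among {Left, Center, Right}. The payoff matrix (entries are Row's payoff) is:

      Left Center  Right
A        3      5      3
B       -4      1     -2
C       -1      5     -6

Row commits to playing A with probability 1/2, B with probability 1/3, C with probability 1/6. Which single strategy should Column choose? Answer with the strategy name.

Right

If Column plays Left, Row's expected payoff is (1/2)·3 + (1/3)·(-4) + (1/6)·(-1) = 0.
If Column plays Center, Row's expected payoff is (1/2)·5 + (1/3)·1 + (1/6)·5 = 11/3.
If Column plays Right, Row's expected payoff is (1/2)·3 + (1/3)·(-2) + (1/6)·(-6) = -1/6.
Column minimizes Row's payoff; the smallest is -1/6, so the best response is Right.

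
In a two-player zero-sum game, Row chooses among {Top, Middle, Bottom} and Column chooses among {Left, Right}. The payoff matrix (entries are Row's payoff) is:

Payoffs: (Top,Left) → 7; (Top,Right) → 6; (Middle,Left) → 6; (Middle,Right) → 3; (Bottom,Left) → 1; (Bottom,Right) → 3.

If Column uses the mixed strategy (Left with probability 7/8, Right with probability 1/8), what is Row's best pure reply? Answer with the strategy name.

Expected payoff of Top: (7/8)·7 + (1/8)·6 = 55/8.
Expected payoff of Middle: (7/8)·6 + (1/8)·3 = 45/8.
Expected payoff of Bottom: (7/8)·1 + (1/8)·3 = 5/4.
The largest is 55/8, so Row's best response is Top.

Top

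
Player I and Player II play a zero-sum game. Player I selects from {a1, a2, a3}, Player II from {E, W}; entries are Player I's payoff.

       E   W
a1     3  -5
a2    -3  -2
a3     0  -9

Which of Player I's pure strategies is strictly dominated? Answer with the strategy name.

a1 gives a strictly higher payoff than a3 against every column: 3 > 0, -5 > -9.
So a3 is strictly dominated and Player I never plays it.

a3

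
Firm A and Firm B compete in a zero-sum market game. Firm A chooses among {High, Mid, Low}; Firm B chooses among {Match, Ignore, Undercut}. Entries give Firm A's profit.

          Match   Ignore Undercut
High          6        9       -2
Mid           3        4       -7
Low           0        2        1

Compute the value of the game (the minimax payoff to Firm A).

Row minima: High → -2, Mid → -7, Low → 0; maximin = 0.
Column maxima: Match → 6, Ignore → 9, Undercut → 1; minimax = 1.
0 ≠ 1, so there is no saddle point; optimal play is mixed.
Mid is strictly dominated by High, so Firm A never plays it.
Ignore is strictly dominated by Match (it gives Firm A strictly more in every row), so Firm B never plays it.
On the remaining 2×2 (High, Low vs Match, Undercut):
Let Firm A play High with probability p. Expected payoff against Match: 6p + 0(1−p) = 6p; against Undercut: (-2)p + 1(1−p) = −3p + 1.
Setting these equal: 6p = −3p + 1 ⇒ 9p = 1 ⇒ p = 1/9, and the value is (6)·(1/9) = 2/3.
For Firm B: with q = P(Match), equating High's and Low's payoffs gives 8q − 2 = −q + 1 ⇒ q = 1/3.

2/3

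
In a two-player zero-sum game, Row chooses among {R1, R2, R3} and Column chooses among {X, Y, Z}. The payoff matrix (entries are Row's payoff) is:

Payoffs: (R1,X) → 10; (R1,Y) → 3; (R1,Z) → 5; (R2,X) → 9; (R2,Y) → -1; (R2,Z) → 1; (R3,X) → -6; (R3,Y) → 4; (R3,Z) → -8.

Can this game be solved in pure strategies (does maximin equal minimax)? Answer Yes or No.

Row minima: R1 → 3, R2 → -1, R3 → -8; maximin = 3.
Column maxima: X → 10, Y → 4, Z → 5; minimax = 4.
3 ≠ 4, so no pure-strategy equilibrium exists.

No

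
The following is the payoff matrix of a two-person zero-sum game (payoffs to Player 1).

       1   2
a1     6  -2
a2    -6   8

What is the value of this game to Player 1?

Row minima: a1 → -2, a2 → -6; maximin = -2.
Column maxima: 1 → 6, 2 → 8; minimax = 6.
-2 ≠ 6, so there is no saddle point; optimal play is mixed.
Let Player 1 play a1 with probability p. Expected payoff against 1: 6p + (-6)(1−p) = 12p − 6; against 2: (-2)p + 8(1−p) = −10p + 8.
Setting these equal: 12p − 6 = −10p + 8 ⇒ 22p = 14 ⇒ p = 7/11, and the value is (12)·(7/11) − 6 = 18/11.
For Player 2: with q = P(1), equating a1's and a2's payoffs gives 8q − 2 = −14q + 8 ⇒ q = 5/11.

18/11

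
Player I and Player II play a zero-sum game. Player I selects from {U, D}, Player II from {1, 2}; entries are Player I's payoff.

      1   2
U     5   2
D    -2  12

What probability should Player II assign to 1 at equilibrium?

10/17

Row minima: U → 2, D → -2; maximin = 2.
Column maxima: 1 → 5, 2 → 12; minimax = 5.
2 ≠ 5, so there is no saddle point; optimal play is mixed.
Let Player I play U with probability p. Expected payoff against 1: 5p + (-2)(1−p) = 7p − 2; against 2: 2p + 12(1−p) = −10p + 12.
Setting these equal: 7p − 2 = −10p + 12 ⇒ 17p = 14 ⇒ p = 14/17, and the value is (7)·(14/17) − 2 = 64/17.
For Player II: with q = P(1), equating U's and D's payoffs gives 3q + 2 = −14q + 12 ⇒ q = 10/17.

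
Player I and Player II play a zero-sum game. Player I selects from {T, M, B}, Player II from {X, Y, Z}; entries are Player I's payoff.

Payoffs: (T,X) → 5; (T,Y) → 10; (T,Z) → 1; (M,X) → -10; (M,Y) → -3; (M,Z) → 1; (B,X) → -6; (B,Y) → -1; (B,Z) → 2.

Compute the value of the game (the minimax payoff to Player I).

Row minima: T → 1, M → -10, B → -6; maximin = 1.
Column maxima: X → 5, Y → 10, Z → 2; minimax = 2.
1 ≠ 2, so there is no saddle point; optimal play is mixed.
M is strictly dominated by B, so Player I never plays it.
Y is strictly dominated by X (it gives Player I strictly more in every row), so Player II never plays it.
On the remaining 2×2 (T, B vs X, Z):
Let Player I play T with probability p. Expected payoff against X: 5p + (-6)(1−p) = 11p − 6; against Z: 1p + 2(1−p) = −p + 2.
Setting these equal: 11p − 6 = −p + 2 ⇒ 12p = 8 ⇒ p = 2/3, and the value is (11)·(2/3) − 6 = 4/3.
For Player II: with q = P(X), equating T's and B's payoffs gives 4q + 1 = −8q + 2 ⇒ q = 1/12.

4/3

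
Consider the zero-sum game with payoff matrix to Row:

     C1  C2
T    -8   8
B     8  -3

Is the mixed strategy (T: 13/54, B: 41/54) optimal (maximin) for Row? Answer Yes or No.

No

Against C1 this mix gives (13/54)·(-8) + (41/54)·8 = 112/27.
Against C2 this mix gives (13/54)·8 + (41/54)·(-3) = -19/54.
Column will play C2, holding Row to -19/54. Shifting weight toward the row that does better against C2 would raise this floor (the equalizing mix achieves 40/27 against both C2 and C1), so the proposed strategy is not optimal.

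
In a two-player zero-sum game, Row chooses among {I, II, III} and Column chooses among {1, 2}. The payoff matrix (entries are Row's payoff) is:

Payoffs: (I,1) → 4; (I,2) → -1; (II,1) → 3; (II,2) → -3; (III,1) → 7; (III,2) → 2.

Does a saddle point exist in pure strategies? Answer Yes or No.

Row minima: I → -1, II → -3, III → 2; maximin = 2.
Column maxima: 1 → 7, 2 → 2; minimax = 2.
maximin = minimax = 2, so a saddle point exists.

Yes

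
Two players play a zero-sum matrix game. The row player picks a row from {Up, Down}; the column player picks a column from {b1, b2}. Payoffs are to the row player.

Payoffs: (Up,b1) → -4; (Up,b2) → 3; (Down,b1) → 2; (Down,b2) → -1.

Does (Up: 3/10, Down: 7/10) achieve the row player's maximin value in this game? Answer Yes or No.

Yes

Against b1 this mix gives (3/10)·(-4) + (7/10)·2 = 1/5.
Against b2 this mix gives (3/10)·3 + (7/10)·(-1) = 1/5.
All of the column player's active replies (b1, b2) yield 1/5, and no column does worse for the row player. The mix makes the column player indifferent and guarantees 1/5, so it is optimal.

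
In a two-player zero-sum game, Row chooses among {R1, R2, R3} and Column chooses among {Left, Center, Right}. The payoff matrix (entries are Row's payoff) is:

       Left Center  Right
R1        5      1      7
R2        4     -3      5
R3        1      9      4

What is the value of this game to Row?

11/3

Row minima: R1 → 1, R2 → -3, R3 → 1; maximin = 1.
Column maxima: Left → 5, Center → 9, Right → 7; minimax = 5.
1 ≠ 5, so there is no saddle point; optimal play is mixed.
R2 is strictly dominated by R1, so Row never plays it.
Right is strictly dominated by Left (it gives Row strictly more in every row), so Column never plays it.
On the remaining 2×2 (R1, R3 vs Left, Center):
Let Row play R1 with probability p. Expected payoff against Left: 5p + 1(1−p) = 4p + 1; against Center: 1p + 9(1−p) = −8p + 9.
Setting these equal: 4p + 1 = −8p + 9 ⇒ 12p = 8 ⇒ p = 2/3, and the value is (4)·(2/3) + 1 = 11/3.
For Column: with q = P(Left), equating R1's and R3's payoffs gives 4q + 1 = −8q + 9 ⇒ q = 2/3.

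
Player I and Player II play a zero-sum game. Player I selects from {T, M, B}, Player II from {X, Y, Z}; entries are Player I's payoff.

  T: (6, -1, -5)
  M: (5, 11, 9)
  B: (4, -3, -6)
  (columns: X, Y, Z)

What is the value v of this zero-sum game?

79/15

Row minima: T → -5, M → 5, B → -6; maximin = 5.
Column maxima: X → 6, Y → 11, Z → 9; minimax = 6.
5 ≠ 6, so there is no saddle point; optimal play is mixed.
B is strictly dominated by T, so Player I never plays it.
Y is strictly dominated by Z (it gives Player I strictly more in every row), so Player II never plays it.
On the remaining 2×2 (T, M vs X, Z):
Let Player I play T with probability p. Expected payoff against X: 6p + 5(1−p) = p + 5; against Z: (-5)p + 9(1−p) = −14p + 9.
Setting these equal: p + 5 = −14p + 9 ⇒ 15p = 4 ⇒ p = 4/15, and the value is (1)·(4/15) + 5 = 79/15.
For Player II: with q = P(X), equating T's and M's payoffs gives 11q − 5 = −4q + 9 ⇒ q = 14/15.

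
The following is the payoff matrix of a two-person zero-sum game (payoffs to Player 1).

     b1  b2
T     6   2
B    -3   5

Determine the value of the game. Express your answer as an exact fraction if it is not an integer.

3

Row minima: T → 2, B → -3; maximin = 2.
Column maxima: b1 → 6, b2 → 5; minimax = 5.
2 ≠ 5, so there is no saddle point; optimal play is mixed.
Let Player 1 play T with probability p. Expected payoff against b1: 6p + (-3)(1−p) = 9p − 3; against b2: 2p + 5(1−p) = −3p + 5.
Setting these equal: 9p − 3 = −3p + 5 ⇒ 12p = 8 ⇒ p = 2/3, and the value is (9)·(2/3) − 3 = 3.
For Player 2: with q = P(b1), equating T's and B's payoffs gives 4q + 2 = −8q + 5 ⇒ q = 1/4.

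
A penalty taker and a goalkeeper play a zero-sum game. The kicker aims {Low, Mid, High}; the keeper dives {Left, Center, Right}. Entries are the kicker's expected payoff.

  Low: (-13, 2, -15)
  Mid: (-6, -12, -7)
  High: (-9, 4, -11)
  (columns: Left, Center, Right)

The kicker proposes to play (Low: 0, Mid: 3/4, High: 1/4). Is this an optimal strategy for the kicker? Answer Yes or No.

Yes

Against Left this mix gives (3/4)·(-6) + (1/4)·(-9) = -27/4.
Against Center this mix gives (3/4)·(-12) + (1/4)·4 = -8.
Against Right this mix gives (3/4)·(-7) + (1/4)·(-11) = -8.
All of the keeper's active replies (Center, Right) yield -8, and no column does worse for the kicker. The mix makes the keeper indifferent and guarantees -8, so it is optimal.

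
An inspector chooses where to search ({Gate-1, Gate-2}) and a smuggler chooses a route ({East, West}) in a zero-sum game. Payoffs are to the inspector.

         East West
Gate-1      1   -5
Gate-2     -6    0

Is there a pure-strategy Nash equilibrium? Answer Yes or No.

Row minima: Gate-1 → -5, Gate-2 → -6; maximin = -5.
Column maxima: East → 1, West → 0; minimax = 0.
-5 ≠ 0, so no pure-strategy equilibrium exists.

No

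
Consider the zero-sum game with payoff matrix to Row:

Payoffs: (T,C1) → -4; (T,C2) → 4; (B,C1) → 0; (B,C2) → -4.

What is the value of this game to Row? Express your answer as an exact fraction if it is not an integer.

Row minima: T → -4, B → -4; maximin = -4.
Column maxima: C1 → 0, C2 → 4; minimax = 0.
-4 ≠ 0, so there is no saddle point; optimal play is mixed.
Let Row play T with probability p. Expected payoff against C1: (-4)p + 0(1−p) = −4p; against C2: 4p + (-4)(1−p) = 8p − 4.
Setting these equal: −4p = 8p − 4 ⇒ −12p = -4 ⇒ p = 1/3, and the value is (-4)·(1/3) = -4/3.
For Column: with q = P(C1), equating T's and B's payoffs gives −8q + 4 = 4q − 4 ⇒ q = 2/3.

-4/3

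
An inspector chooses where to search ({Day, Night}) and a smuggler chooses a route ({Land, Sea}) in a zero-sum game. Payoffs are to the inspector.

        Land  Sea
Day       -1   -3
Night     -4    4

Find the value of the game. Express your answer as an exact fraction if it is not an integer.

-8/5

Row minima: Day → -3, Night → -4; maximin = -3.
Column maxima: Land → -1, Sea → 4; minimax = -1.
-3 ≠ -1, so there is no saddle point; optimal play is mixed.
Let the inspector play Day with probability p. Expected payoff against Land: (-1)p + (-4)(1−p) = 3p − 4; against Sea: (-3)p + 4(1−p) = −7p + 4.
Setting these equal: 3p − 4 = −7p + 4 ⇒ 10p = 8 ⇒ p = 4/5, and the value is (3)·(4/5) − 4 = -8/5.
For the smuggler: with q = P(Land), equating Day's and Night's payoffs gives 2q − 3 = −8q + 4 ⇒ q = 7/10.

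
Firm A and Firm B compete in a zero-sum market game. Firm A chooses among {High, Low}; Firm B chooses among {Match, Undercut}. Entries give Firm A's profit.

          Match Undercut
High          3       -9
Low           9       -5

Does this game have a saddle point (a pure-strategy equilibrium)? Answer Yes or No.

Row minima: High → -9, Low → -5; maximin = -5.
Column maxima: Match → 9, Undercut → -5; minimax = -5.
maximin = minimax = -5, so a saddle point exists.

Yes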